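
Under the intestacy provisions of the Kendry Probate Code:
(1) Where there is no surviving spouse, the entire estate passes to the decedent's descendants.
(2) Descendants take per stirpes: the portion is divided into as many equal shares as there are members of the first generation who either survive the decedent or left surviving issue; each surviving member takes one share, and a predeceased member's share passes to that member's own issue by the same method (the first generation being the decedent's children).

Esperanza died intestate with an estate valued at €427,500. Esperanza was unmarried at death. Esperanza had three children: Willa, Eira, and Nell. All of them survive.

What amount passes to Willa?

Willa receives €142,500.

The entire €427,500 passes to the descendants.
That amount (€427,500) is divided into 3 shares of €142,500: Willa, Eira, and Nell each take €142,500.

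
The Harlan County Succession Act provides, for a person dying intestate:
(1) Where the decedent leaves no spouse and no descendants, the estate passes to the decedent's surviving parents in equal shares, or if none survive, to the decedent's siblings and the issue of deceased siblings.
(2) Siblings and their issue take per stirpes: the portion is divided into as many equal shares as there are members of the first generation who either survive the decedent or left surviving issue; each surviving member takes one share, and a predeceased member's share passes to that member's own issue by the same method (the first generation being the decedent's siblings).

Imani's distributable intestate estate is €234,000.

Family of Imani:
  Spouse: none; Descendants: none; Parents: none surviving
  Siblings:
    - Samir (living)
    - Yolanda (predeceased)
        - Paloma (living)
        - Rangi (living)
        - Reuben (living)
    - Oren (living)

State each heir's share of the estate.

Samir: €78,000; Paloma: €26,000; Rangi: €26,000; Reuben: €26,000; Oren: €78,000

The entire €234,000 passes to the siblings and their issue.
That amount (€234,000) is divided into 3 shares of €78,000: Samir and Oren each take €78,000; Yolanda's €78,000 share passes to Yolanda's issue.
Yolanda's share (€78,000) is divided into 3 shares of €26,000: Paloma, Rangi, and Reuben each take €26,000.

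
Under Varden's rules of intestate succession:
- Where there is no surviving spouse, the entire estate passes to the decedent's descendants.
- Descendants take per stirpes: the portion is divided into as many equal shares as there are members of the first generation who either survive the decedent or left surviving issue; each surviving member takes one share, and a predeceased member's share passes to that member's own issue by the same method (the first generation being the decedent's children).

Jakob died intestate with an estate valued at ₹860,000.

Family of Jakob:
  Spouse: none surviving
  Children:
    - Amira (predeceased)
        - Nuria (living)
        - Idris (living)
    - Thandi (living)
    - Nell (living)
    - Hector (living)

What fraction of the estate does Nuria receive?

Nuria receives 1/8 of the estate.

The entire ₹860,000 passes to the descendants.
That amount (₹860,000) is divided into 4 shares of ₹215,000: Thandi, Nell, and Hector each take ₹215,000; Amira's ₹215,000 share passes to Amira's issue.
Amira's share (₹215,000) is divided into 2 shares of ₹107,500: Nuria and Idris each take ₹107,500.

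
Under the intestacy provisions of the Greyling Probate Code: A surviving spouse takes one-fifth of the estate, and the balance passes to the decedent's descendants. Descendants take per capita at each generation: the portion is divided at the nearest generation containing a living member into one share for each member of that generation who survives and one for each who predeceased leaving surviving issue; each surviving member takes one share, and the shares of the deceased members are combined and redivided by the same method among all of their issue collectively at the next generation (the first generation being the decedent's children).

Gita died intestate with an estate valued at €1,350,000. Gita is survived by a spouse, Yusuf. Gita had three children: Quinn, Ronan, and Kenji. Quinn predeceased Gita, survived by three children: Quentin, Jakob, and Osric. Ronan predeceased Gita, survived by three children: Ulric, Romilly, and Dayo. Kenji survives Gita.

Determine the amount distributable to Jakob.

Jakob receives €120,000.

Yusuf takes one-fifth of €1,350,000 = €270,000. The remaining €1,080,000 passes to the descendants.
The descendants' portion (€1,080,000) is divided at the children's generation into 3 shares of €360,000. Kenji takes €360,000. The 2 shares of the deceased (Quinn and Ronan) are combined into a pool of €720,000.
That pool (€720,000) is divided at the grandchildren's generation equally among Quentin, Jakob, Osric, Ulric, Romilly, and Dayo: €120,000 each.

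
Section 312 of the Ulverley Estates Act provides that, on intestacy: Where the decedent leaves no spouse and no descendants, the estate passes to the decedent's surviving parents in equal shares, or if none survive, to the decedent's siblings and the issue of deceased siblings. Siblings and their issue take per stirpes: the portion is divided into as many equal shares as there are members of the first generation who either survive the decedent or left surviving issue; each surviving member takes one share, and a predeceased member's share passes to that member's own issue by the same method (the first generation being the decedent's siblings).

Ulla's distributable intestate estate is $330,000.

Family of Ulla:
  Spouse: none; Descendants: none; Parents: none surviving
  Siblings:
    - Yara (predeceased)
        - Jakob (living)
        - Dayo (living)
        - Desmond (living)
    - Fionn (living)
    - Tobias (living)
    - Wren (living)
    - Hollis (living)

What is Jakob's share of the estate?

The entire $330,000 passes to the siblings and their issue.
That amount ($330,000) is divided into 5 shares of $66,000: Fionn, Tobias, Wren, and Hollis each take $66,000; Yara's $66,000 share passes to Yara's issue.
Yara's share ($66,000) is divided into 3 shares of $22,000: Jakob, Dayo, and Desmond each take $22,000.

Jakob receives $22,000.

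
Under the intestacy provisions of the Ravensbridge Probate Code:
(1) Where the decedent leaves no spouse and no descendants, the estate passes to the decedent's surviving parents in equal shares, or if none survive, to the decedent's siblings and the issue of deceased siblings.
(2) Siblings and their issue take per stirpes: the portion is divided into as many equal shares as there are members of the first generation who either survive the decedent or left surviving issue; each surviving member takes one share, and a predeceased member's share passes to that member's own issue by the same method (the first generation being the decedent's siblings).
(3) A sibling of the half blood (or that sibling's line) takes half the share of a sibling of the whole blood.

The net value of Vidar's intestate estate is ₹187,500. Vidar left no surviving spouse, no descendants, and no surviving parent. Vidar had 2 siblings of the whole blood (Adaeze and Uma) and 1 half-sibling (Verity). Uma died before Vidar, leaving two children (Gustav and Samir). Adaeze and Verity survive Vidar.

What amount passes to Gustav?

The entire ₹187,500 passes to the siblings and their issue.
Counting each half-blood sibling's line as half a unit, there are 5/2 units in ₹187,500, so one unit is ₹75,000. Whole-blood lines (Adaeze and Uma) take ₹75,000 each; half-blood lines (Verity) take ₹37,500 each.
Uma's share (₹75,000) is divided into 2 shares of ₹37,500: Gustav and Samir each take ₹37,500.

Gustav receives ₹37,500.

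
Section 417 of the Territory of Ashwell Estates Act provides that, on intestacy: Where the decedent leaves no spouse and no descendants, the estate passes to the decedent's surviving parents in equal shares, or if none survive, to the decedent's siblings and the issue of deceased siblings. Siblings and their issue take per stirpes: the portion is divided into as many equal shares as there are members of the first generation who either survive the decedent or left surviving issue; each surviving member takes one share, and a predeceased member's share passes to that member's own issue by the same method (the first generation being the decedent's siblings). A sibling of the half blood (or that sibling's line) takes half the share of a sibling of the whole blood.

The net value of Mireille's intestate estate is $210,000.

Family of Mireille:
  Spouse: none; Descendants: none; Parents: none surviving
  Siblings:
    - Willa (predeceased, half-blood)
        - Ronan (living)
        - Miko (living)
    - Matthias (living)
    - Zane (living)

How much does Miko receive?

The entire $210,000 passes to the siblings and their issue.
Counting each half-blood sibling's line as half a unit, there are 5/2 units in $210,000, so one unit is $84,000. Whole-blood lines (Matthias and Zane) take $84,000 each; half-blood lines (Willa) take $42,000 each.
Willa's share ($42,000) is divided into 2 shares of $21,000: Ronan and Miko each take $21,000.

Miko receives $21,000.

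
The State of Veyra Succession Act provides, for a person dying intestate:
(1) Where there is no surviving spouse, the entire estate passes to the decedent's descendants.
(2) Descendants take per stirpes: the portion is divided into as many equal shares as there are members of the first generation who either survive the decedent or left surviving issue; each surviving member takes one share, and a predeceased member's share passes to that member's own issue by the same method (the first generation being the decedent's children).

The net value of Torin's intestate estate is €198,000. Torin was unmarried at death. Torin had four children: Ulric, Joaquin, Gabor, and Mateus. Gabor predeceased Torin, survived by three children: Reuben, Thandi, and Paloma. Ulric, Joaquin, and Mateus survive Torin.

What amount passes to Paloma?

Paloma receives €16,500.

The entire €198,000 passes to the descendants.
That amount (€198,000) is divided into 4 shares of €49,500: Ulric, Joaquin, and Mateus each take €49,500; Gabor's €49,500 share passes to Gabor's issue.
Gabor's share (€49,500) is divided into 3 shares of €16,500: Reuben, Thandi, and Paloma each take €16,500.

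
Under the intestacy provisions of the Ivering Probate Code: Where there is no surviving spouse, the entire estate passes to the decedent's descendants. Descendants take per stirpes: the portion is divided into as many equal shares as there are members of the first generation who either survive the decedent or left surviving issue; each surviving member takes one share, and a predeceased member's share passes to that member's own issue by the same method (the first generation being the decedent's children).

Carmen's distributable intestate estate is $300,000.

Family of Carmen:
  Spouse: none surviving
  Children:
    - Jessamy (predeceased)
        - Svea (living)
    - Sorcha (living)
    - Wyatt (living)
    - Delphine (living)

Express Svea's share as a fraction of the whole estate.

The entire $300,000 passes to the descendants.
That amount ($300,000) is divided into 4 shares of $75,000: Sorcha, Wyatt, and Delphine each take $75,000; Jessamy's $75,000 share passes to Jessamy's issue.
Jessamy's share ($75,000) passes entirely to Svea.

Svea receives 1/4 of the estate.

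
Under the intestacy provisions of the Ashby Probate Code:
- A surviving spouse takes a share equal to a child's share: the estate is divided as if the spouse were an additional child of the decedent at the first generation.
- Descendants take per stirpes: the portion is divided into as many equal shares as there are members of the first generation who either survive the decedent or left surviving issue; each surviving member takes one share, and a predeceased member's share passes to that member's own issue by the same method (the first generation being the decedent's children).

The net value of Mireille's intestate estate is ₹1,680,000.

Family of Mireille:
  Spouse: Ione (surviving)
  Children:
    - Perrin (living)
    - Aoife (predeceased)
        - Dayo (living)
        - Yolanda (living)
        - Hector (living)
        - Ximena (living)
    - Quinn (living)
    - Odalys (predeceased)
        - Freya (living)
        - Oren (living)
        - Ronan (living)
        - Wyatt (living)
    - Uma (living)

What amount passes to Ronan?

The spouse counts as an additional share at the children's level, so there are 6 primary shares of ₹280,000. Ione takes one such share (₹280,000).
The children's combined portion (₹1,400,000) is divided into 5 shares of ₹280,000: Perrin, Quinn, and Uma each take ₹280,000; Aoife's ₹280,000 share passes to Aoife's issue; Odalys's ₹280,000 share passes to Odalys's issue.
Aoife's share (₹280,000) is divided into 4 shares of ₹70,000: Dayo, Yolanda, Hector, and Ximena each take ₹70,000.
Odalys's share (₹280,000) is divided into 4 shares of ₹70,000: Freya, Oren, Ronan, and Wyatt each take ₹70,000.

Ronan receives ₹70,000.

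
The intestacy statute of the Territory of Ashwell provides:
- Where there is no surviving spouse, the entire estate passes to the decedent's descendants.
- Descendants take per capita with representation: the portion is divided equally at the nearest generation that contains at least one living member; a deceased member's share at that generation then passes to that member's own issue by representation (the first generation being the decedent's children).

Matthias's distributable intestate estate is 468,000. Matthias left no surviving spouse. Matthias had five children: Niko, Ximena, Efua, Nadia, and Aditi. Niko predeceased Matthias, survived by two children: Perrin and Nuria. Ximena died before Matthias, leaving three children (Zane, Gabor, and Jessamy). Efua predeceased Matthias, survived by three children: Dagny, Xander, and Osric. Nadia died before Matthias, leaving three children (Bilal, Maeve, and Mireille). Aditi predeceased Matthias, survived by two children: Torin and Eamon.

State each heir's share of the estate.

The entire 468,000 passes to the descendants.
No child survives, so the initial division is made at the grandchildren's generation.
That amount (468,000) is divided into 13 shares of 36,000: Perrin, Nuria, Zane, Gabor, Jessamy, Dagny, Xander, Osric, Bilal, Maeve, Mireille, Torin, and Eamon each take 36,000.

Perrin: 36,000; Nuria: 36,000; Zane: 36,000; Gabor: 36,000; Jessamy: 36,000; Dagny: 36,000; Xander: 36,000; Osric: 36,000; Bilal: 36,000; Maeve: 36,000; Mireille: 36,000; Torin: 36,000; Eamon: 36,000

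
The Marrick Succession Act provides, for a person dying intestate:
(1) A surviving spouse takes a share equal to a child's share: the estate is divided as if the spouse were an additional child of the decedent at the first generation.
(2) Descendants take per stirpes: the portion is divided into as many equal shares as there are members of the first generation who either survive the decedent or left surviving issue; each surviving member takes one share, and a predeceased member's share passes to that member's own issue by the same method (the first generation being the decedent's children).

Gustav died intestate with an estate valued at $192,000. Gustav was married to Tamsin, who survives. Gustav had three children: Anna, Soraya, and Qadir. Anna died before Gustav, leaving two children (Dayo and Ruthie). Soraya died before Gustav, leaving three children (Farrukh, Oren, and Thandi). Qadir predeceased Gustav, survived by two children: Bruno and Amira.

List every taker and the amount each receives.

The spouse counts as an additional share at the children's level, so there are 4 primary shares of $48,000. Tamsin takes one such share ($48,000).
The children's combined portion ($144,000) is divided into 3 shares of $48,000: Anna's $48,000 share passes to Anna's issue; Soraya's $48,000 share passes to Soraya's issue; Qadir's $48,000 share passes to Qadir's issue.
Anna's share ($48,000) is divided into 2 shares of $24,000: Dayo and Ruthie each take $24,000.
Soraya's share ($48,000) is divided into 3 shares of $16,000: Farrukh, Oren, and Thandi each take $16,000.
Qadir's share ($48,000) is divided into 2 shares of $24,000: Bruno and Amira each take $24,000.

Tamsin: $48,000; Dayo: $24,000; Ruthie: $24,000; Farrukh: $16,000; Oren: $16,000; Thandi: $16,000; Bruno: $24,000; Amira: $24,000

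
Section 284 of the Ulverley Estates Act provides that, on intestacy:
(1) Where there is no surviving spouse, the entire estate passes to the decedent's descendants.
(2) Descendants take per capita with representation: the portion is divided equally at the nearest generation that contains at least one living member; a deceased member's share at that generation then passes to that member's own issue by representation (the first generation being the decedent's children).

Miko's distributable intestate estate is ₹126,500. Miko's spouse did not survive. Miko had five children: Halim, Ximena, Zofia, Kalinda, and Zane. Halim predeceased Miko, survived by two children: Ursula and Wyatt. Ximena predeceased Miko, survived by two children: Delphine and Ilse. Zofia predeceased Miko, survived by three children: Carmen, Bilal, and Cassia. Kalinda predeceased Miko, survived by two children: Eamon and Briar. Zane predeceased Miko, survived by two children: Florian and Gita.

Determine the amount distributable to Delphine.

The entire ₹126,500 passes to the descendants.
No child survives, so the initial division is made at the grandchildren's generation.
That amount (₹126,500) is divided into 11 shares of ₹11,500: Ursula, Wyatt, Delphine, Ilse, Carmen, Bilal, Cassia, Eamon, Briar, Florian, and Gita each take ₹11,500.

Delphine receives ₹11,500.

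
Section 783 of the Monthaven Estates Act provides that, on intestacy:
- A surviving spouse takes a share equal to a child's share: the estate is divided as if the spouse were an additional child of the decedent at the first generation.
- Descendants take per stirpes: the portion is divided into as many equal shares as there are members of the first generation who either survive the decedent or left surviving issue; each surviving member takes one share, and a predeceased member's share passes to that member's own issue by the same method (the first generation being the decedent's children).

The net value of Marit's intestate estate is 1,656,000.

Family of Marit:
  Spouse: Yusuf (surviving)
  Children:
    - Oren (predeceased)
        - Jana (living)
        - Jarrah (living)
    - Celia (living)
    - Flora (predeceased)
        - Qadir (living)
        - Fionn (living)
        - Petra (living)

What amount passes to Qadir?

Qadir receives 138,000.

The spouse counts as an additional share at the children's level, so there are 4 primary shares of 414,000. Yusuf takes one such share (414,000).
The children's combined portion (1,242,000) is divided into 3 shares of 414,000: Celia takes 414,000; Oren's 414,000 share passes to Oren's issue; Flora's 414,000 share passes to Flora's issue.
Oren's share (414,000) is divided into 2 shares of 207,000: Jana and Jarrah each take 207,000.
Flora's share (414,000) is divided into 3 shares of 138,000: Qadir, Fionn, and Petra each take 138,000.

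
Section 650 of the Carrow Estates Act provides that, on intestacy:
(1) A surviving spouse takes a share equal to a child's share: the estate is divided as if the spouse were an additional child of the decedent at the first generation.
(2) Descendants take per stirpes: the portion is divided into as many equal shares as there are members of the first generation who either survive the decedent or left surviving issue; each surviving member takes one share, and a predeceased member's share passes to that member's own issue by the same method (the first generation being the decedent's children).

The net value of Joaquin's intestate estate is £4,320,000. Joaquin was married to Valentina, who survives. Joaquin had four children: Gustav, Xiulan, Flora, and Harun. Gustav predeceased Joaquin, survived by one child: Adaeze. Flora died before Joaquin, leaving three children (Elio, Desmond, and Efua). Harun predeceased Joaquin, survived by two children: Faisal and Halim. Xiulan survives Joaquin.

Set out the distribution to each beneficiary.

The spouse counts as an additional share at the children's level, so there are 5 primary shares of £864,000. Valentina takes one such share (£864,000).
The children's combined portion (£3,456,000) is divided into 4 shares of £864,000: Xiulan takes £864,000; Gustav's £864,000 share passes to Gustav's issue; Flora's £864,000 share passes to Flora's issue; Harun's £864,000 share passes to Harun's issue.
Gustav's share (£864,000) passes entirely to Adaeze.
Flora's share (£864,000) is divided into 3 shares of £288,000: Elio, Desmond, and Efua each take £288,000.
Harun's share (£864,000) is divided into 2 shares of £432,000: Faisal and Halim each take £432,000.

Valentina: £864,000; Adaeze: £864,000; Xiulan: £864,000; Elio: £288,000; Desmond: £288,000; Efua: £288,000; Faisal: £432,000; Halim: £432,000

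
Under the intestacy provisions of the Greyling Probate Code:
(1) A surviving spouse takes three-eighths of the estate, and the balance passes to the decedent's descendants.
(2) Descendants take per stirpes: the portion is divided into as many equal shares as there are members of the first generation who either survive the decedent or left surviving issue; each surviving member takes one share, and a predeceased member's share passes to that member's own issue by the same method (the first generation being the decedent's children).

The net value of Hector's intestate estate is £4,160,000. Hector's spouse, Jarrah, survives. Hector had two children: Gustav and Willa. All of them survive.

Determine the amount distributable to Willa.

Jarrah takes three-eighths of £4,160,000 = £1,560,000. The remaining £2,600,000 passes to the descendants.
The descendants' portion (£2,600,000) is divided into 2 shares of £1,300,000: Gustav and Willa each take £1,300,000.

Willa receives £1,300,000.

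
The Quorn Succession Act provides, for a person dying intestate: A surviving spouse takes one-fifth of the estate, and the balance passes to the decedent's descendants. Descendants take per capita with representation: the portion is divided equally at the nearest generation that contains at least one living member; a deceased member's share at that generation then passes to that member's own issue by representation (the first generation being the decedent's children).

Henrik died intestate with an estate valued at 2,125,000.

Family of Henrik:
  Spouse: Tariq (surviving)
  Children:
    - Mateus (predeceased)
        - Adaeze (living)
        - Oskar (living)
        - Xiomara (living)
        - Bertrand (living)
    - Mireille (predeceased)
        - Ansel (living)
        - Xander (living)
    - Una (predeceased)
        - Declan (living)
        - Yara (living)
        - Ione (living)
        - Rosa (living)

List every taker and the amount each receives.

Tariq takes one-fifth of 2,125,000 = 425,000. The remaining 1,700,000 passes to the descendants.
No child survives, so the initial division is made at the grandchildren's generation.
The descendants' portion (1,700,000) is divided into 10 shares of 170,000: Adaeze, Oskar, Xiomara, Bertrand, Ansel, Xander, Declan, Yara, Ione, and Rosa each take 170,000.

Tariq: 425,000; Adaeze: 170,000; Oskar: 170,000; Xiomara: 170,000; Bertrand: 170,000; Ansel: 170,000; Xander: 170,000; Declan: 170,000; Yara: 170,000; Ione: 170,000; Rosa: 170,000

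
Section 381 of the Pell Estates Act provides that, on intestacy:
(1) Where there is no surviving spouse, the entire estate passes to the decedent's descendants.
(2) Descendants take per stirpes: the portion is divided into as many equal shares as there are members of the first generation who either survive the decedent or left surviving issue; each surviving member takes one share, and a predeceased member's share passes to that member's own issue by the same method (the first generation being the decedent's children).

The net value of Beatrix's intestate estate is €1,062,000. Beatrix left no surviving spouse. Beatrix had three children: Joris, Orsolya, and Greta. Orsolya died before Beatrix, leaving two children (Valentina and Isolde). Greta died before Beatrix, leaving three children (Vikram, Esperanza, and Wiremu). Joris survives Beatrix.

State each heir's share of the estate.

Joris: €354,000; Valentina: €177,000; Isolde: €177,000; Vikram: €118,000; Esperanza: €118,000; Wiremu: €118,000

The entire €1,062,000 passes to the descendants.
That amount (€1,062,000) is divided into 3 shares of €354,000: Joris takes €354,000; Orsolya's €354,000 share passes to Orsolya's issue; Greta's €354,000 share passes to Greta's issue.
Orsolya's share (€354,000) is divided into 2 shares of €177,000: Valentina and Isolde each take €177,000.
Greta's share (€354,000) is divided into 3 shares of €118,000: Vikram, Esperanza, and Wiremu each take €118,000.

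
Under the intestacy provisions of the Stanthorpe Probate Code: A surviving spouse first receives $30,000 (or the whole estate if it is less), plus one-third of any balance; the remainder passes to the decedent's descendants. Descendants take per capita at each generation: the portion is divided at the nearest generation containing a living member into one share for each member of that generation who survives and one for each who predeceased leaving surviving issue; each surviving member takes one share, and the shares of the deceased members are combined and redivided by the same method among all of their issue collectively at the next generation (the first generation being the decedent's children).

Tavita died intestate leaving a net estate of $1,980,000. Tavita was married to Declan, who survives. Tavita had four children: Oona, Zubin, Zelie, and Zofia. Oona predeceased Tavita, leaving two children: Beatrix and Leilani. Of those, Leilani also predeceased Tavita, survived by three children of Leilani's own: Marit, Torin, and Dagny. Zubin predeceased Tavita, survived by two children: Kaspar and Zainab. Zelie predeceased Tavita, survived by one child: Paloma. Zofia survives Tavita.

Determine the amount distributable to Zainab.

Declan first takes $30,000, leaving a balance of $1,950,000. Declan then takes one-third of the balance ($650,000), for a total of $680,000. The remaining $1,300,000 passes to the descendants.
The descendants' portion ($1,300,000) is divided at the children's generation into 4 shares of $325,000. Zofia takes $325,000. The 3 shares of the deceased (Oona, Zubin, and Zelie) are combined into a pool of $975,000.
That pool ($975,000) is divided at the grandchildren's generation into 5 shares of $195,000. Beatrix, Kaspar, Zainab, and Paloma each take $195,000. The remaining share for the deceased Leilani ($195,000) is carried to the next generation.
That pool ($195,000) is divided at the great-grandchildren's generation equally among Marit, Torin, and Dagny: $65,000 each.

Zainab receives $195,000.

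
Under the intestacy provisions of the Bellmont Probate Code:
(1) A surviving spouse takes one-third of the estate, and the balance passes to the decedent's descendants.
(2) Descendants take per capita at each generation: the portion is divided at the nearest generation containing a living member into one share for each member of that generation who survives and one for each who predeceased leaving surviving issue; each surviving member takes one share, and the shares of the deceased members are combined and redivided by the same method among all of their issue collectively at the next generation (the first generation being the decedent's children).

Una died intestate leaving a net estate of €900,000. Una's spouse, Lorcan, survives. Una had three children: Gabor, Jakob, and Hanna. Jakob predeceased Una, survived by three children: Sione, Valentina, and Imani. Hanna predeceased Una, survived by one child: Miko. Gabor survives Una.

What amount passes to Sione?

Sione receives €100,000.

Lorcan takes one-third of €900,000 = €300,000. The remaining €600,000 passes to the descendants.
The descendants' portion (€600,000) is divided at the children's generation into 3 shares of €200,000. Gabor takes €200,000. The 2 shares of the deceased (Jakob and Hanna) are combined into a pool of €400,000.
That pool (€400,000) is divided at the grandchildren's generation equally among Sione, Valentina, Imani, and Miko: €100,000 each.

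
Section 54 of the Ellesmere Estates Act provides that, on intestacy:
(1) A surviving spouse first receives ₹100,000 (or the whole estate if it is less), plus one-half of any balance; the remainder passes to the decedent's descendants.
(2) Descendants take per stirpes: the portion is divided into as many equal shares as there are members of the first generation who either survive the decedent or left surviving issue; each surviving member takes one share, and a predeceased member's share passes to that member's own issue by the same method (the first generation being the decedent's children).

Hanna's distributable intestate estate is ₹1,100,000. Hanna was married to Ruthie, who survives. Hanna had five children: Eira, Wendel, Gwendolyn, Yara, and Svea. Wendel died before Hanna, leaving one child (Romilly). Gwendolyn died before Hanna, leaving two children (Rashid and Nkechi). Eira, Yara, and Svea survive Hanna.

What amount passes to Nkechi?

Ruthie first takes ₹100,000, leaving a balance of ₹1,000,000. Ruthie then takes one-half of the balance (₹500,000), for a total of ₹600,000. The remaining ₹500,000 passes to the descendants.
The descendants' portion (₹500,000) is divided into 5 shares of ₹100,000: Eira, Yara, and Svea each take ₹100,000; Wendel's ₹100,000 share passes to Wendel's issue; Gwendolyn's ₹100,000 share passes to Gwendolyn's issue.
Wendel's share (₹100,000) passes entirely to Romilly.
Gwendolyn's share (₹100,000) is divided into 2 shares of ₹50,000: Rashid and Nkechi each take ₹50,000.

Nkechi receives ₹50,000.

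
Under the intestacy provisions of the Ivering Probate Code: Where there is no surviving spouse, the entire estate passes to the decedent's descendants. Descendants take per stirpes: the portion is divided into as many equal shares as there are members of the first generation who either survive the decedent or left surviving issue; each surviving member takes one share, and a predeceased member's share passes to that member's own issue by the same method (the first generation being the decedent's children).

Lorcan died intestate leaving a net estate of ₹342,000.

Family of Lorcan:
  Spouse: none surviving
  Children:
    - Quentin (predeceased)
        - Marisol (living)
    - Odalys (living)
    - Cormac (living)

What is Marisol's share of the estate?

The entire ₹342,000 passes to the descendants.
That amount (₹342,000) is divided into 3 shares of ₹114,000: Odalys and Cormac each take ₹114,000; Quentin's ₹114,000 share passes to Quentin's issue.
Quentin's share (₹114,000) passes entirely to Marisol.

Marisol receives ₹114,000.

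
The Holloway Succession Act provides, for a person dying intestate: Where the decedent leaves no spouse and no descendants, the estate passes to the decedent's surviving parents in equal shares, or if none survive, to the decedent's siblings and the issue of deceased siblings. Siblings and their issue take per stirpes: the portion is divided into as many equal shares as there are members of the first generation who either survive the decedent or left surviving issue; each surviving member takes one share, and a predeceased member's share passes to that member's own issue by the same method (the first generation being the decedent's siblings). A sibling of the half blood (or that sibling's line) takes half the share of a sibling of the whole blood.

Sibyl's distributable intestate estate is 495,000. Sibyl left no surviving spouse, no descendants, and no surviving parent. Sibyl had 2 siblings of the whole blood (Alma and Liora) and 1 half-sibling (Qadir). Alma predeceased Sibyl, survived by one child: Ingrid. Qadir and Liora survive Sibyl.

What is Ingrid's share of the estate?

The entire 495,000 passes to the siblings and their issue.
Counting each half-blood sibling's line as half a unit, there are 5/2 units in 495,000, so one unit is 198,000. Whole-blood lines (Alma and Liora) take 198,000 each; half-blood lines (Qadir) take 99,000 each.
Alma's share (198,000) passes entirely to Ingrid.

Ingrid receives 198,000.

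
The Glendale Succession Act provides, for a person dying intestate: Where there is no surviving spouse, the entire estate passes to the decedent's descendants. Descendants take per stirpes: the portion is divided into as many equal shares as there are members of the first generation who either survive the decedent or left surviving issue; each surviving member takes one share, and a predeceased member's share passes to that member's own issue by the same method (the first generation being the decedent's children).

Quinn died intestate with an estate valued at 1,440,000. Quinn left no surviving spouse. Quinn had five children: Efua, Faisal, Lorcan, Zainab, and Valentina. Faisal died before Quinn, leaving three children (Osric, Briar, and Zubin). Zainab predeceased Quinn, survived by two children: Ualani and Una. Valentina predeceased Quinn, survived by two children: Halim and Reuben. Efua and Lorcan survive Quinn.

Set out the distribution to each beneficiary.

Efua: 288,000; Osric: 96,000; Briar: 96,000; Zubin: 96,000; Lorcan: 288,000; Ualani: 144,000; Una: 144,000; Halim: 144,000; Reuben: 144,000

The entire 1,440,000 passes to the descendants.
That amount (1,440,000) is divided into 5 shares of 288,000: Efua and Lorcan each take 288,000; Faisal's 288,000 share passes to Faisal's issue; Zainab's 288,000 share passes to Zainab's issue; Valentina's 288,000 share passes to Valentina's issue.
Faisal's share (288,000) is divided into 3 shares of 96,000: Osric, Briar, and Zubin each take 96,000.
Zainab's share (288,000) is divided into 2 shares of 144,000: Ualani and Una each take 144,000.
Valentina's share (288,000) is divided into 2 shares of 144,000: Halim and Reuben each take 144,000.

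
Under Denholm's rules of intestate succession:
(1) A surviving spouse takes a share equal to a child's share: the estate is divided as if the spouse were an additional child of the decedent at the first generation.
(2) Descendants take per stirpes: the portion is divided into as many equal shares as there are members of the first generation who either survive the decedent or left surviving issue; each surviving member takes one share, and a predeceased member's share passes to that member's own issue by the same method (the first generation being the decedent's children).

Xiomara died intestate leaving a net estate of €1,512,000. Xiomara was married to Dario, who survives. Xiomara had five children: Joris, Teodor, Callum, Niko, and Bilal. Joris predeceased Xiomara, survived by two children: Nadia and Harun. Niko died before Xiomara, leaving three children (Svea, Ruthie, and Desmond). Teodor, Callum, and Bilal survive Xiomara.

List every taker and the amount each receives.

Dario: €252,000; Nadia: €126,000; Harun: €126,000; Teodor: €252,000; Callum: €252,000; Svea: €84,000; Ruthie: €84,000; Desmond: €84,000; Bilal: €252,000

The spouse counts as an additional share at the children's level, so there are 6 primary shares of €252,000. Dario takes one such share (€252,000).
The children's combined portion (€1,260,000) is divided into 5 shares of €252,000: Teodor, Callum, and Bilal each take €252,000; Joris's €252,000 share passes to Joris's issue; Niko's €252,000 share passes to Niko's issue.
Joris's share (€252,000) is divided into 2 shares of €126,000: Nadia and Harun each take €126,000.
Niko's share (€252,000) is divided into 3 shares of €84,000: Svea, Ruthie, and Desmond each take €84,000.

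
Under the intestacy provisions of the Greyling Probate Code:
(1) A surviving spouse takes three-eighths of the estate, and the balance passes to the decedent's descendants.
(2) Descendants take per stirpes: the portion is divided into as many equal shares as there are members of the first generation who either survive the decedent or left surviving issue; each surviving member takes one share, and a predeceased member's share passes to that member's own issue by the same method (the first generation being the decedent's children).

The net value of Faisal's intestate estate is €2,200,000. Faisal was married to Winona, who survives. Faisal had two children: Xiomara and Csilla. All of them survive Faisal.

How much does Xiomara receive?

Winona takes three-eighths of €2,200,000 = €825,000. The remaining €1,375,000 passes to the descendants.
The descendants' portion (€1,375,000) is divided into 2 shares of €687,500: Xiomara and Csilla each take €687,500.

Xiomara receives €687,500.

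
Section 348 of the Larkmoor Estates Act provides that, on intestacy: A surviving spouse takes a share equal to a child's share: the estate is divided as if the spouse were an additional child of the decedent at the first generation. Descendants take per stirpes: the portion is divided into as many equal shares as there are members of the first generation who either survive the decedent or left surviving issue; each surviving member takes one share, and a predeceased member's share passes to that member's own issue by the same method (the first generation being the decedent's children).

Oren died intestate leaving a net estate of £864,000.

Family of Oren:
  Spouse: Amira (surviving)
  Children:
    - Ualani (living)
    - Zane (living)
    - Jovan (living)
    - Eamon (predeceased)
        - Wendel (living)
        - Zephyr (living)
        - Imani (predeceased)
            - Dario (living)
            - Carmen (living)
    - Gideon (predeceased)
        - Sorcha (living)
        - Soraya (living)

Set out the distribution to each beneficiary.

The spouse counts as an additional share at the children's level, so there are 6 primary shares of £144,000. Amira takes one such share (£144,000).
The children's combined portion (£720,000) is divided into 5 shares of £144,000: Ualani, Zane, and Jovan each take £144,000; Eamon's £144,000 share passes to Eamon's issue; Gideon's £144,000 share passes to Gideon's issue.
Eamon's share (£144,000) is divided into 3 shares of £48,000: Wendel and Zephyr each take £48,000; Imani's £48,000 share passes to Imani's issue.
Imani's share (£48,000) is divided into 2 shares of £24,000: Dario and Carmen each take £24,000.
Gideon's share (£144,000) is divided into 2 shares of £72,000: Sorcha and Soraya each take £72,000.

Amira: £144,000; Ualani: £144,000; Zane: £144,000; Jovan: £144,000; Wendel: £48,000; Zephyr: £48,000; Dario: £24,000; Carmen: £24,000; Sorcha: £72,000; Soraya: £72,000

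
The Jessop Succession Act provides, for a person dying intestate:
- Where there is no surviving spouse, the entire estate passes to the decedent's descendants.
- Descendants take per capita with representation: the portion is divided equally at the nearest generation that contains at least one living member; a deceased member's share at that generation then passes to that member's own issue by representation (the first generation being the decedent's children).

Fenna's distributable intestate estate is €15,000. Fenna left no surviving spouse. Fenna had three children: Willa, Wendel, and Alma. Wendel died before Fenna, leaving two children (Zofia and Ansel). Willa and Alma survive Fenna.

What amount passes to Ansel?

Ansel receives €2,500.

The entire €15,000 passes to the descendants.
That amount (€15,000) is divided into 3 shares of €5,000: Willa and Alma each take €5,000; Wendel's €5,000 share passes to Wendel's issue.
Wendel's share (€5,000) is divided into 2 shares of €2,500: Zofia and Ansel each take €2,500.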